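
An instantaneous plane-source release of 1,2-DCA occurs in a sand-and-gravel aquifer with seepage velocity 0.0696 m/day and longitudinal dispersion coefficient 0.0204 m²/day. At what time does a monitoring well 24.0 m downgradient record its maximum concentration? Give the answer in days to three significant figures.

For the 1D instantaneous-source solution, setting ∂C/∂t = 0 at fixed x gives v²t² + 2Dt − x² = 0, so t = (√(D² + v²x²) − D)/v².
√(D² + v²x²) = √(0.0204² + 0.0696² × 24.0²) = 1.671; v² = 0.00484416.
t = (1.671 − 0.0204)/0.00484416 = 341 days (vs. the pure-advection estimate x/v = 345 d).

341 days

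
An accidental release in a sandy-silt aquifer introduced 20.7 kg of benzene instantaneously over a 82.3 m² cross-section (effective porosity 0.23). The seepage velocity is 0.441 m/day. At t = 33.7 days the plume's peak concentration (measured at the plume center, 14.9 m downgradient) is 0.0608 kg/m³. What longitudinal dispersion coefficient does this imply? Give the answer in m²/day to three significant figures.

0.764 m²/day

At the plume center C_max = M/(n_e·A·√(4πDt)), so D = M²/(4πt·(n_e·A·C_max)²).
n_e·A·C_max = 0.23 × 82.3 × 0.0608 = 1.151 kg/m.
D = 20.7²/(4π × 33.7 × 1.151²) = 0.764 m²/day.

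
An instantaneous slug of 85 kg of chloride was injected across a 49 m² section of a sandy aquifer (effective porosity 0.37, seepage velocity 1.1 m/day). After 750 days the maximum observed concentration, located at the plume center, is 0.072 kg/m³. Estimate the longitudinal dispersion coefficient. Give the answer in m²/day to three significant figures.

At the plume center C_max = M/(n_e·A·√(4πDt)), so D = M²/(4πt·(n_e·A·C_max)²).
n_e·A·C_max = 0.37 × 49 × 0.072 = 1.305 kg/m.
D = 85²/(4π × 750 × 1.305²) = 0.450 m²/day.

0.450 m²/day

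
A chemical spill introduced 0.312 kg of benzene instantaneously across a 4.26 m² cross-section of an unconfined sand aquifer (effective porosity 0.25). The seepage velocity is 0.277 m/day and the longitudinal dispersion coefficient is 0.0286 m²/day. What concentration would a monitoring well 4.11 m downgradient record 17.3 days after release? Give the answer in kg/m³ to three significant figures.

0.0929 kg/m³

For an instantaneous plane source, C(x,t) = M/(n_e·A·√(4πDt)) · exp(−(x−vt)²/(4Dt)), with n_e·A the pore (flow) area.
Plume center vt = 0.277 × 17.3 = 4.7921 m, so the well at 4.11 m is 0.6821 m upgradient of the peak.
√(4πDt) = 2.494 m, giving peak height M/(n_e·A·√(4πDt)) = 0.312/(0.25 × 4.26 × 2.494) = 0.1175 kg/m³.
(x−vt)²/(4Dt) = (-0.6821)²/(4 × 0.0286 × 17.3) = 0.2351; exp(−0.2351) = 0.7905.
C = 0.1175 × 0.7905 = 0.0929 kg/m³.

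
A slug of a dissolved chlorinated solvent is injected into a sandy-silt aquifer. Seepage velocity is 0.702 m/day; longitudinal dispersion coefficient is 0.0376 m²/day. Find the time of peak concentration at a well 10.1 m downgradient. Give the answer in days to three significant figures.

14.3 days

For the 1D instantaneous-source solution, setting ∂C/∂t = 0 at fixed x gives v²t² + 2Dt − x² = 0, so t = (√(D² + v²x²) − D)/v².
√(D² + v²x²) = √(0.0376² + 0.702² × 10.1²) = 7.090; v² = 0.492804.
t = (7.090 − 0.0376)/0.492804 = 14.3 days (vs. the pure-advection estimate x/v = 14.4 d).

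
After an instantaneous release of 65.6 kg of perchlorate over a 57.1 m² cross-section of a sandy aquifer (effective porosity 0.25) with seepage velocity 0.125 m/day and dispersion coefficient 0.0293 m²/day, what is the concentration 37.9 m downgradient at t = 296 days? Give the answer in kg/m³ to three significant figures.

For an instantaneous plane source, C(x,t) = M/(n_e·A·√(4πDt)) · exp(−(x−vt)²/(4Dt)), with n_e·A the pore (flow) area.
Plume center vt = 0.125 × 296 = 37 m, so the well at 37.9 m is 0.9 m downgradient of the peak.
√(4πDt) = 10.44 m, giving peak height M/(n_e·A·√(4πDt)) = 65.6/(0.25 × 57.1 × 10.44) = 0.4402 kg/m³.
(x−vt)²/(4Dt) = (0.9)²/(4 × 0.0293 × 296) = 0.02335; exp(−0.02335) = 0.9769.
C = 0.4402 × 0.9769 = 0.430 kg/m³.

0.430 kg/m³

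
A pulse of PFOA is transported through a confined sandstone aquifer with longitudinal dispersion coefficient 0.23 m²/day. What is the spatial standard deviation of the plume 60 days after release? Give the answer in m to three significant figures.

Dispersive spreading gives a Gaussian with σ² = 2Dt; advection only shifts the center.
σ = √(2 × 0.23 × 60) = 5.25 m.

5.25 m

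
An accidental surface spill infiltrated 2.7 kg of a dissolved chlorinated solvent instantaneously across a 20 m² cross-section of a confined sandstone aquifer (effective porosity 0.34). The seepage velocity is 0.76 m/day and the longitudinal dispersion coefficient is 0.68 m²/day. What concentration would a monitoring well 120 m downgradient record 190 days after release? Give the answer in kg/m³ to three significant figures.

0.00311 kg/m³

For an instantaneous plane source, C(x,t) = M/(n_e·A·√(4πDt)) · exp(−(x−vt)²/(4Dt)), with n_e·A the pore (flow) area.
Plume center vt = 0.76 × 190 = 144.4 m, so the well at 120 m is 24.4 m upgradient of the peak.
√(4πDt) = 40.29 m, giving peak height M/(n_e·A·√(4πDt)) = 2.7/(0.34 × 20 × 40.29) = 0.009855 kg/m³.
(x−vt)²/(4Dt) = (-24.4)²/(4 × 0.68 × 190) = 1.152; exp(−1.152) = 0.3160.
C = 0.009855 × 0.3160 = 0.00311 kg/m³.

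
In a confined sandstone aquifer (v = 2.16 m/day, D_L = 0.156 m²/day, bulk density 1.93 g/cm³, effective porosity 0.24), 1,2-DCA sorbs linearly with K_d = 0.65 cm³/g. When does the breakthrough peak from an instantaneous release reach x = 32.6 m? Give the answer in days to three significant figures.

93.8 days

Retardation factor R = 1 + ρ_b·K_d/n = 1 + 1.93 × 0.65/0.24 = 6.227.
Sorption retards both mechanisms: v_R = v/R = 0.3469 m/day, D_R = D/R = 0.02505 m²/day.
Peak time from v_R²t² + 2D_R t − x² = 0: t = (√(D_R² + v_R²x²) − D_R)/v_R².
√(D_R² + v_R²x²) = √(0.02505² + 0.3469² × 32.6²) = 11.31; v_R² = 0.1203.
t = (11.31 − 0.02505)/0.1203 = 93.8 days.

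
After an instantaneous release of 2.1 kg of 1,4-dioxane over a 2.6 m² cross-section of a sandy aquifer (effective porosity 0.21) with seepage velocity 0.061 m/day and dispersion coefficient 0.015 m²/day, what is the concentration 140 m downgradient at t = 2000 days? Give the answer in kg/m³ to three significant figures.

0.0133 kg/m³

For an instantaneous plane source, C(x,t) = M/(n_e·A·√(4πDt)) · exp(−(x−vt)²/(4Dt)), with n_e·A the pore (flow) area.
Plume center vt = 0.061 × 2000 = 122 m, so the well at 140 m is 18 m downgradient of the peak.
√(4πDt) = 19.42 m, giving peak height M/(n_e·A·√(4πDt)) = 2.1/(0.21 × 2.6 × 19.42) = 0.1981 kg/m³.
(x−vt)²/(4Dt) = (18)²/(4 × 0.015 × 2000) = 2.700; exp(−2.700) = 0.06721.
C = 0.1981 × 0.06721 = 0.0133 kg/m³.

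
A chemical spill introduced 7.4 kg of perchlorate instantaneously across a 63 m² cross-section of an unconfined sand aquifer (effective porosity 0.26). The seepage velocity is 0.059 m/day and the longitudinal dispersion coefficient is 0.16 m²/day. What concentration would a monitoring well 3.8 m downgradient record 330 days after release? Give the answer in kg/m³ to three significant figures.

0.00548 kg/m³

For an instantaneous plane source, C(x,t) = M/(n_e·A·√(4πDt)) · exp(−(x−vt)²/(4Dt)), with n_e·A the pore (flow) area.
Plume center vt = 0.059 × 330 = 19.47 m, so the well at 3.8 m is 15.67 m upgradient of the peak.
√(4πDt) = 25.76 m, giving peak height M/(n_e·A·√(4πDt)) = 7.4/(0.26 × 63 × 25.76) = 0.01754 kg/m³.
(x−vt)²/(4Dt) = (-15.67)²/(4 × 0.16 × 330) = 1.163; exp(−1.163) = 0.3125.
C = 0.01754 × 0.3125 = 0.00548 kg/m³.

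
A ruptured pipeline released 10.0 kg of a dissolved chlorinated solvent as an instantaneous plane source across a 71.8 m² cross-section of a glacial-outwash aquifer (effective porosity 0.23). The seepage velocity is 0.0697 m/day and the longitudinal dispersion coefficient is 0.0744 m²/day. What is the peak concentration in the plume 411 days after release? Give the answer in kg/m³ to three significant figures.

0.0309 kg/m³

The peak of an instantaneous 1D plume sits at x = vt; there the Gaussian factor is 1 and C_max = M/(n_e·A·√(4πDt)), where n_e·A is the pore area the mass is dissolved in.
√(4πDt) = √(4π × 0.0744 × 411) = 19.60 m, so C_max = 10.0/(0.23 × 71.8 × 19.60) = 0.0309 kg/m³.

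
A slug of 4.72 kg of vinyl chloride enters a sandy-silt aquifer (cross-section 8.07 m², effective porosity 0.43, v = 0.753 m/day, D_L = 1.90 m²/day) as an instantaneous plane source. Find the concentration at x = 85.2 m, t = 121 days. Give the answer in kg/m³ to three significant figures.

For an instantaneous plane source, C(x,t) = M/(n_e·A·√(4πDt)) · exp(−(x−vt)²/(4Dt)), with n_e·A the pore (flow) area.
Plume center vt = 0.753 × 121 = 91.113 m, so the well at 85.2 m is 5.913 m upgradient of the peak.
√(4πDt) = 53.75 m, giving peak height M/(n_e·A·√(4πDt)) = 4.72/(0.43 × 8.07 × 53.75) = 0.02531 kg/m³.
(x−vt)²/(4Dt) = (-5.913)²/(4 × 1.90 × 121) = 0.03802; exp(−0.03802) = 0.9627.
C = 0.02531 × 0.9627 = 0.0244 kg/m³.

0.0244 kg/m³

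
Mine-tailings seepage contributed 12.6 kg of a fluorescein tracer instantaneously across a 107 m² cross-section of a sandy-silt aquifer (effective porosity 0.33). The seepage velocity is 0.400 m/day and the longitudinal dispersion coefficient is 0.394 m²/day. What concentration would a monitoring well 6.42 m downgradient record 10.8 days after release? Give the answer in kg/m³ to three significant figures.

For an instantaneous plane source, C(x,t) = M/(n_e·A·√(4πDt)) · exp(−(x−vt)²/(4Dt)), with n_e·A the pore (flow) area.
Plume center vt = 0.400 × 10.8 = 4.32 m, so the well at 6.42 m is 2.1 m downgradient of the peak.
√(4πDt) = 7.312 m, giving peak height M/(n_e·A·√(4πDt)) = 12.6/(0.33 × 107 × 7.312) = 0.04880 kg/m³.
(x−vt)²/(4Dt) = (2.1)²/(4 × 0.394 × 10.8) = 0.2591; exp(−0.2591) = 0.7717.
C = 0.04880 × 0.7717 = 0.0377 kg/m³.

0.0377 kg/m³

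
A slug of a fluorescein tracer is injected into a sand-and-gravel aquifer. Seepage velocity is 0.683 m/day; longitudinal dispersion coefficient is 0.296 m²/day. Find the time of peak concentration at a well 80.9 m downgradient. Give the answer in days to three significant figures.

118 days

For the 1D instantaneous-source solution, setting ∂C/∂t = 0 at fixed x gives v²t² + 2Dt − x² = 0, so t = (√(D² + v²x²) − D)/v².
√(D² + v²x²) = √(0.296² + 0.683² × 80.9²) = 55.26; v² = 0.466489.
t = (55.26 − 0.296)/0.466489 = 118 days (vs. the pure-advection estimate x/v = 118 d).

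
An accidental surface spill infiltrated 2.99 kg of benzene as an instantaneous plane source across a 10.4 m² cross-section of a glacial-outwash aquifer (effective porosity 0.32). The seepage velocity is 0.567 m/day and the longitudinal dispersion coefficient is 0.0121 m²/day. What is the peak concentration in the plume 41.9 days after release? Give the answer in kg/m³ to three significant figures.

The peak of an instantaneous 1D plume sits at x = vt; there the Gaussian factor is 1 and C_max = M/(n_e·A·√(4πDt)), where n_e·A is the pore area the mass is dissolved in.
√(4πDt) = √(4π × 0.0121 × 41.9) = 2.524 m, so C_max = 2.99/(0.32 × 10.4 × 2.524) = 0.356 kg/m³.

0.356 kg/m³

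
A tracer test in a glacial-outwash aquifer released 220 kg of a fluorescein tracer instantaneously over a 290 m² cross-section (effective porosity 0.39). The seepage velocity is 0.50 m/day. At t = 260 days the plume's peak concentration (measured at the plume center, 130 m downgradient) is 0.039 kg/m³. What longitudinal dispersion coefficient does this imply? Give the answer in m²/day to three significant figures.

0.761 m²/day

At the plume center C_max = M/(n_e·A·√(4πDt)), so D = M²/(4πt·(n_e·A·C_max)²).
n_e·A·C_max = 0.39 × 290 × 0.039 = 4.411 kg/m.
D = 220²/(4π × 260 × 4.411²) = 0.761 m²/day.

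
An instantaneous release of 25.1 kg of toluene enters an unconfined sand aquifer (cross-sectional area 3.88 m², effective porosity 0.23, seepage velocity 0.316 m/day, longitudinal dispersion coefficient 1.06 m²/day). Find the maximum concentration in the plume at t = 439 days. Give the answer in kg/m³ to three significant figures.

The peak of an instantaneous 1D plume sits at x = vt; there the Gaussian factor is 1 and C_max = M/(n_e·A·√(4πDt)), where n_e·A is the pore area the mass is dissolved in.
√(4πDt) = √(4π × 1.06 × 439) = 76.47 m, so C_max = 25.1/(0.23 × 3.88 × 76.47) = 0.368 kg/m³.

0.368 kg/m³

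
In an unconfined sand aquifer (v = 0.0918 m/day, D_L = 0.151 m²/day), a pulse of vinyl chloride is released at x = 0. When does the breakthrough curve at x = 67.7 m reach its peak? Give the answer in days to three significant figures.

For the 1D instantaneous-source solution, setting ∂C/∂t = 0 at fixed x gives v²t² + 2Dt − x² = 0, so t = (√(D² + v²x²) − D)/v².
√(D² + v²x²) = √(0.151² + 0.0918² × 67.7²) = 6.217; v² = 0.00842724.
t = (6.217 − 0.151)/0.00842724 = 720 days (vs. the pure-advection estimate x/v = 737 d).

720 days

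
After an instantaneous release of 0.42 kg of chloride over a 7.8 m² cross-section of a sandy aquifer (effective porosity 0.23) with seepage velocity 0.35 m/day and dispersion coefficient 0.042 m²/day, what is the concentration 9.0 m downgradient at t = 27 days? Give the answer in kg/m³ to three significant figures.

For an instantaneous plane source, C(x,t) = M/(n_e·A·√(4πDt)) · exp(−(x−vt)²/(4Dt)), with n_e·A the pore (flow) area.
Plume center vt = 0.35 × 27 = 9.45 m, so the well at 9.0 m is 0.45 m upgradient of the peak.
√(4πDt) = 3.775 m, giving peak height M/(n_e·A·√(4πDt)) = 0.42/(0.23 × 7.8 × 3.775) = 0.06202 kg/m³.
(x−vt)²/(4Dt) = (-0.45)²/(4 × 0.042 × 27) = 0.04464; exp(−0.04464) = 0.9563.
C = 0.06202 × 0.9563 = 0.0593 kg/m³.

0.0593 kg/m³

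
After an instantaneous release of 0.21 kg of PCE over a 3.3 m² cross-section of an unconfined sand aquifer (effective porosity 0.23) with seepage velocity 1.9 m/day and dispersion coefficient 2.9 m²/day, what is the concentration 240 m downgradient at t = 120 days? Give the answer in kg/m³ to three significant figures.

For an instantaneous plane source, C(x,t) = M/(n_e·A·√(4πDt)) · exp(−(x−vt)²/(4Dt)), with n_e·A the pore (flow) area.
Plume center vt = 1.9 × 120 = 228 m, so the well at 240 m is 12 m downgradient of the peak.
√(4πDt) = 66.13 m, giving peak height M/(n_e·A·√(4πDt)) = 0.21/(0.23 × 3.3 × 66.13) = 0.004184 kg/m³.
(x−vt)²/(4Dt) = (12)²/(4 × 2.9 × 120) = 0.1034; exp(−0.1034) = 0.9018.
C = 0.004184 × 0.9018 = 0.00377 kg/m³.

0.00377 kg/m³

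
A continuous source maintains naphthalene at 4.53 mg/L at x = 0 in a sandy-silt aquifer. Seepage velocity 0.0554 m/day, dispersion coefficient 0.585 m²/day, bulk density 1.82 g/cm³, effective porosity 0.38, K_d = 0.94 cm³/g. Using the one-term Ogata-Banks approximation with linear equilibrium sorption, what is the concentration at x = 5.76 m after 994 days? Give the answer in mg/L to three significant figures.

2.79 mg/L

Retardation factor R = 1 + ρ_b·K_d/n = 1 + 1.82 × 0.94/0.38 = 5.502.
Sorption retards both mechanisms: v_R = v/R = 0.01007 m/day, D_R = D/R = 0.1063 m²/day.
v_R·t = 0.01007 × 994 = 10.00958 m; 2√(D_R t) = 20.56 m; argument = (5.76 − 10.00958)/20.56 = -0.2067.
C = C₀ × ½·erfc(-0.2067) = 4.53 × 0.6150 = 2.79 mg/L.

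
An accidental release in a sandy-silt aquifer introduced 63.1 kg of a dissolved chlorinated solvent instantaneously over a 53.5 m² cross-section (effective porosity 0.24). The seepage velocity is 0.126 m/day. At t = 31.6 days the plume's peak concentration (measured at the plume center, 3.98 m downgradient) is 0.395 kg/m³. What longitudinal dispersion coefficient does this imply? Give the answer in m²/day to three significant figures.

At the plume center C_max = M/(n_e·A·√(4πDt)), so D = M²/(4πt·(n_e·A·C_max)²).
n_e·A·C_max = 0.24 × 53.5 × 0.395 = 5.072 kg/m.
D = 63.1²/(4π × 31.6 × 5.072²) = 0.390 m²/day.

0.390 m²/day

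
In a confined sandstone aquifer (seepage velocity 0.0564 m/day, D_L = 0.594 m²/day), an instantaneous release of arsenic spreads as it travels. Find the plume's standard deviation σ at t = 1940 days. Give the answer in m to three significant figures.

Dispersive spreading gives a Gaussian with σ² = 2Dt; advection only shifts the center.
σ = √(2 × 0.594 × 1940) = 48.0 m.

48.0 m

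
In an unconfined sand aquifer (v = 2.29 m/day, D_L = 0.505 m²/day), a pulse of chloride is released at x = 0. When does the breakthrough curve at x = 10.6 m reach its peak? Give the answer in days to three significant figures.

4.53 days

For the 1D instantaneous-source solution, setting ∂C/∂t = 0 at fixed x gives v²t² + 2Dt − x² = 0, so t = (√(D² + v²x²) − D)/v².
√(D² + v²x²) = √(0.505² + 2.29² × 10.6²) = 24.28; v² = 5.2441.
t = (24.28 − 0.505)/5.2441 = 4.53 days (vs. the pure-advection estimate x/v = 4.63 d).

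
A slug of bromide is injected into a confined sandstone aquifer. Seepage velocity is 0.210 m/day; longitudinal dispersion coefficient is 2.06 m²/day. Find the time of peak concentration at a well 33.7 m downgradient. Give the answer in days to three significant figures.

For the 1D instantaneous-source solution, setting ∂C/∂t = 0 at fixed x gives v²t² + 2Dt − x² = 0, so t = (√(D² + v²x²) − D)/v².
√(D² + v²x²) = √(2.06² + 0.210² × 33.7²) = 7.371; v² = 0.0441.
t = (7.371 − 2.06)/0.0441 = 120 days (vs. the pure-advection estimate x/v = 160 d).

120 days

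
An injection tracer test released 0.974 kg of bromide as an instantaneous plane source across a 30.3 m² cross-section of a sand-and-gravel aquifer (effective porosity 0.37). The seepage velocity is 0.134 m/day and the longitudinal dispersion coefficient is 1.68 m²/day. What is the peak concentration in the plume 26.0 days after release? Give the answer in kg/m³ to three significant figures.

0.00371 kg/m³

The peak of an instantaneous 1D plume sits at x = vt; there the Gaussian factor is 1 and C_max = M/(n_e·A·√(4πDt)), where n_e·A is the pore area the mass is dissolved in.
√(4πDt) = √(4π × 1.68 × 26.0) = 23.43 m, so C_max = 0.974/(0.37 × 30.3 × 23.43) = 0.00371 kg/m³.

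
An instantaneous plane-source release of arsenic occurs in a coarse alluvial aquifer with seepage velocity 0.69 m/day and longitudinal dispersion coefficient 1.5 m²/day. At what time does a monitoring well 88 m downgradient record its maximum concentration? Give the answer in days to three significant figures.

124 days

For the 1D instantaneous-source solution, setting ∂C/∂t = 0 at fixed x gives v²t² + 2Dt − x² = 0, so t = (√(D² + v²x²) − D)/v².
√(D² + v²x²) = √(1.5² + 0.69² × 88²) = 60.74; v² = 0.4761.
t = (60.74 − 1.5)/0.4761 = 124 days (vs. the pure-advection estimate x/v = 128 d).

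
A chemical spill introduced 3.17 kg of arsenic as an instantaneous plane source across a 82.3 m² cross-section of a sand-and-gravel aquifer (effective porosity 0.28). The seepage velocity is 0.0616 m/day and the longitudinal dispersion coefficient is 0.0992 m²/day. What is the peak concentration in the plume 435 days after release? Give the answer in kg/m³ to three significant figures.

0.00591 kg/m³

The peak of an instantaneous 1D plume sits at x = vt; there the Gaussian factor is 1 and C_max = M/(n_e·A·√(4πDt)), where n_e·A is the pore area the mass is dissolved in.
√(4πDt) = √(4π × 0.0992 × 435) = 23.29 m, so C_max = 3.17/(0.28 × 82.3 × 23.29) = 0.00591 kg/m³.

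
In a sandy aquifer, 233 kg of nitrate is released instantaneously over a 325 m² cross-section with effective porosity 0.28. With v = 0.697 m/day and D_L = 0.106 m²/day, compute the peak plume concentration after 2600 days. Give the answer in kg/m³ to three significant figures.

0.0435 kg/m³

The peak of an instantaneous 1D plume sits at x = vt; there the Gaussian factor is 1 and C_max = M/(n_e·A·√(4πDt)), where n_e·A is the pore area the mass is dissolved in.
√(4πDt) = √(4π × 0.106 × 2600) = 58.85 m, so C_max = 233/(0.28 × 325 × 58.85) = 0.0435 kg/m³.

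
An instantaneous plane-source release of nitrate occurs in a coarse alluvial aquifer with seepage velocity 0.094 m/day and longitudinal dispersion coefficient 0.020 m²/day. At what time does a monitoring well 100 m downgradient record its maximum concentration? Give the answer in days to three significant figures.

1060 days

For the 1D instantaneous-source solution, setting ∂C/∂t = 0 at fixed x gives v²t² + 2Dt − x² = 0, so t = (√(D² + v²x²) − D)/v².
√(D² + v²x²) = √(0.020² + 0.094² × 100²) = 9.400; v² = 0.008836.
t = (9.400 − 0.020)/0.008836 = 1060 days (vs. the pure-advection estimate x/v = 1060 d).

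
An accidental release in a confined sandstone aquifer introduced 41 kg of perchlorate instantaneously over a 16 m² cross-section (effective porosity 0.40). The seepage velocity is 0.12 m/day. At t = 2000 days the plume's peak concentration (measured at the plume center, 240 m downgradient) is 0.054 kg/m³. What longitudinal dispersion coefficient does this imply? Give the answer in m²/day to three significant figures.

0.560 m²/day

At the plume center C_max = M/(n_e·A·√(4πDt)), so D = M²/(4πt·(n_e·A·C_max)²).
n_e·A·C_max = 0.40 × 16 × 0.054 = 0.3456 kg/m.
D = 41²/(4π × 2000 × 0.3456²) = 0.560 m²/day.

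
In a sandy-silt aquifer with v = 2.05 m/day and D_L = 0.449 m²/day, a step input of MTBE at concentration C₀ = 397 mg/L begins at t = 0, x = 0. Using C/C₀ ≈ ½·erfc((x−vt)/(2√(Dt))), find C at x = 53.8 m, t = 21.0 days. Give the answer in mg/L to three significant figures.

For a continuous step input, C/C₀ ≈ ½·erfc((x−vt)/(2√(Dt))).
vt = 2.05 × 21.0 = 43.05 m and 2√(Dt) = 2√(0.449 × 21.0) = 6.141 m.
Argument (x−vt)/(2√(Dt)) = (53.8 − 43.05)/6.141 = 1.751; ½·erfc(1.751) = 0.006638.
C = 397 × 0.006638 = 2.64 mg/L.

2.64 mg/L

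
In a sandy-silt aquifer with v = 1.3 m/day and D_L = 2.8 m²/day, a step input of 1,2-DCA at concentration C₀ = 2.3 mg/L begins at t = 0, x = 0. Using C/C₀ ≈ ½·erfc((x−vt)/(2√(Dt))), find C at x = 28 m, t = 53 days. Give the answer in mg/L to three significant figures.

For a continuous step input, C/C₀ ≈ ½·erfc((x−vt)/(2√(Dt))).
vt = 1.3 × 53 = 68.9 m and 2√(Dt) = 2√(2.8 × 53) = 24.36 m.
Argument (x−vt)/(2√(Dt)) = (28 − 68.9)/24.36 = -1.679; ½·erfc(-1.679) = 0.9912.
C = 2.3 × 0.9912 = 2.28 mg/L.

2.28 mg/L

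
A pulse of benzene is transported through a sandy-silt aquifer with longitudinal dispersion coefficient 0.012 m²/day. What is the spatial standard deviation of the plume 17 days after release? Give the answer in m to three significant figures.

0.639 m

Dispersive spreading gives a Gaussian with σ² = 2Dt; advection only shifts the center.
σ = √(2 × 0.012 × 17) = 0.639 m.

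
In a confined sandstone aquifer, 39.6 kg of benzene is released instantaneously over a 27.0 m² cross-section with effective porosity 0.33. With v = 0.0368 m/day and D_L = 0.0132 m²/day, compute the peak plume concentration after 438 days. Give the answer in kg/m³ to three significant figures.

0.521 kg/m³

The peak of an instantaneous 1D plume sits at x = vt; there the Gaussian factor is 1 and C_max = M/(n_e·A·√(4πDt)), where n_e·A is the pore area the mass is dissolved in.
√(4πDt) = √(4π × 0.0132 × 438) = 8.524 m, so C_max = 39.6/(0.33 × 27.0 × 8.524) = 0.521 kg/m³.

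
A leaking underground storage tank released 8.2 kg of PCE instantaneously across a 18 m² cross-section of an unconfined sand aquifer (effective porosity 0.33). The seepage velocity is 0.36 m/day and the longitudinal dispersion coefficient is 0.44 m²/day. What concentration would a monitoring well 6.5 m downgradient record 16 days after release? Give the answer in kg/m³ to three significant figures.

For an instantaneous plane source, C(x,t) = M/(n_e·A·√(4πDt)) · exp(−(x−vt)²/(4Dt)), with n_e·A the pore (flow) area.
Plume center vt = 0.36 × 16 = 5.76 m, so the well at 6.5 m is 0.74 m downgradient of the peak.
√(4πDt) = 9.406 m, giving peak height M/(n_e·A·√(4πDt)) = 8.2/(0.33 × 18 × 9.406) = 0.1468 kg/m³.
(x−vt)²/(4Dt) = (0.74)²/(4 × 0.44 × 16) = 0.01945; exp(−0.01945) = 0.9807.
C = 0.1468 × 0.9807 = 0.144 kg/m³.

0.144 kg/m³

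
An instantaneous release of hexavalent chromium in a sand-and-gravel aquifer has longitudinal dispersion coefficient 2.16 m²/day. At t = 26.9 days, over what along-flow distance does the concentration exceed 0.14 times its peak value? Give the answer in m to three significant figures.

The plume is Gaussian with σ = √(2Dt) = √(2 × 2.16 × 26.9) = 10.78 m.
C/C_peak = exp(−Δx²/(2σ²)) = 0.14 ⇒ Δx = σ·√(−2 ln 0.14) = 10.78 × 1.983 = 21.38 m.
Width = 2Δx = 42.8 m.

42.8 m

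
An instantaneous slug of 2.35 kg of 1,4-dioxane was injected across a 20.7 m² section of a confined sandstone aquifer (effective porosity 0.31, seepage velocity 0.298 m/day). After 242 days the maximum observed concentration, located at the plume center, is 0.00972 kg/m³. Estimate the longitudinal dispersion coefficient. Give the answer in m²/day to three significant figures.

0.467 m²/day

At the plume center C_max = M/(n_e·A·√(4πDt)), so D = M²/(4πt·(n_e·A·C_max)²).
n_e·A·C_max = 0.31 × 20.7 × 0.00972 = 0.06237 kg/m.
D = 2.35²/(4π × 242 × 0.06237²) = 0.467 m²/day.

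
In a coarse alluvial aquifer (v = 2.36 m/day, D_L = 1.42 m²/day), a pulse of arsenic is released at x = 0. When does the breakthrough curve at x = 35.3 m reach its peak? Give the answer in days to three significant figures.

For the 1D instantaneous-source solution, setting ∂C/∂t = 0 at fixed x gives v²t² + 2Dt − x² = 0, so t = (√(D² + v²x²) − D)/v².
√(D² + v²x²) = √(1.42² + 2.36² × 35.3²) = 83.32; v² = 5.5696.
t = (83.32 − 1.42)/5.5696 = 14.7 days (vs. the pure-advection estimate x/v = 15.0 d).

14.7 days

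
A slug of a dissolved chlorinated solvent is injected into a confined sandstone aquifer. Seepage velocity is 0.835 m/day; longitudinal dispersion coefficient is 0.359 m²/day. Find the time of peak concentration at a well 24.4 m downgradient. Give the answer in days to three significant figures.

For the 1D instantaneous-source solution, setting ∂C/∂t = 0 at fixed x gives v²t² + 2Dt − x² = 0, so t = (√(D² + v²x²) − D)/v².
√(D² + v²x²) = √(0.359² + 0.835² × 24.4²) = 20.38; v² = 0.697225.
t = (20.38 − 0.359)/0.697225 = 28.7 days (vs. the pure-advection estimate x/v = 29.2 d).

28.7 days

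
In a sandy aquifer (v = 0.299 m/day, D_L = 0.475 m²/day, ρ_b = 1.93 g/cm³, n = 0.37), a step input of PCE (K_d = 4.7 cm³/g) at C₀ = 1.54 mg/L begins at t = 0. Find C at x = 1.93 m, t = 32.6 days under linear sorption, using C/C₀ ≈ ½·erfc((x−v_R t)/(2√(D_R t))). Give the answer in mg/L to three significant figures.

Retardation factor R = 1 + ρ_b·K_d/n = 1 + 1.93 × 4.7/0.37 = 25.52.
Sorption retards both mechanisms: v_R = v/R = 0.01172 m/day, D_R = D/R = 0.01861 m²/day.
v_R·t = 0.01172 × 32.6 = 0.382072 m; 2√(D_R t) = 1.558 m; argument = (1.93 − 0.382072)/1.558 = 0.9935.
C = C₀ × ½·erfc(0.9935) = 1.54 × 0.08001 = 0.123 mg/L.

0.123 mg/L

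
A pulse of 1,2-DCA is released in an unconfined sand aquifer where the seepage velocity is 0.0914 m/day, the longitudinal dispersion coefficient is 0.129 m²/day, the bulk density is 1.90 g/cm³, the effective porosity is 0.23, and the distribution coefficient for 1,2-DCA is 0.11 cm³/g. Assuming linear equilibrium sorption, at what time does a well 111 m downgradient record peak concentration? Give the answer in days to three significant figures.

Retardation factor R = 1 + ρ_b·K_d/n = 1 + 1.90 × 0.11/0.23 = 1.909.
Sorption retards both mechanisms: v_R = v/R = 0.04788 m/day, D_R = D/R = 0.06757 m²/day.
Peak time from v_R²t² + 2D_R t − x² = 0: t = (√(D_R² + v_R²x²) − D_R)/v_R².
√(D_R² + v_R²x²) = √(0.06757² + 0.04788² × 111²) = 5.315; v_R² = 0.002292.
t = (5.315 − 0.06757)/0.002292 = 2290 days.

2290 days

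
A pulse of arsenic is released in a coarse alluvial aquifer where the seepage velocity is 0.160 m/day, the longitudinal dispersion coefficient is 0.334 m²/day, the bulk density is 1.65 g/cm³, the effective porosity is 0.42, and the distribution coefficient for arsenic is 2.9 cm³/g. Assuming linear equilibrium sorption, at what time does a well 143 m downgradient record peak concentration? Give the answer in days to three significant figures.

10900 days

Retardation factor R = 1 + ρ_b·K_d/n = 1 + 1.65 × 2.9/0.42 = 12.39.
Sorption retards both mechanisms: v_R = v/R = 0.01291 m/day, D_R = D/R = 0.02696 m²/day.
Peak time from v_R²t² + 2D_R t − x² = 0: t = (√(D_R² + v_R²x²) − D_R)/v_R².
√(D_R² + v_R²x²) = √(0.02696² + 0.01291² × 143²) = 1.846; v_R² = 0.0001667.
t = (1.846 − 0.02696)/0.0001667 = 10900 days.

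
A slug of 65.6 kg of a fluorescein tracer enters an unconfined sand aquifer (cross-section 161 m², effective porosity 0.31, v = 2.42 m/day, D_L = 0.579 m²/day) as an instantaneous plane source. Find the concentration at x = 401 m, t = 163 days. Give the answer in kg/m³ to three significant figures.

For an instantaneous plane source, C(x,t) = M/(n_e·A·√(4πDt)) · exp(−(x−vt)²/(4Dt)), with n_e·A the pore (flow) area.
Plume center vt = 2.42 × 163 = 394.46 m, so the well at 401 m is 6.54 m downgradient of the peak.
√(4πDt) = 34.44 m, giving peak height M/(n_e·A·√(4πDt)) = 65.6/(0.31 × 161 × 34.44) = 0.03816 kg/m³.
(x−vt)²/(4Dt) = (6.54)²/(4 × 0.579 × 163) = 0.1133; exp(−0.1133) = 0.8929.
C = 0.03816 × 0.8929 = 0.0341 kg/m³.

0.0341 kg/m³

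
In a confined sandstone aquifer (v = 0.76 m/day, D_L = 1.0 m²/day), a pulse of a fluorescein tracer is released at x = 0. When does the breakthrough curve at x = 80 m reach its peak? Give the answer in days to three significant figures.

104 days

For the 1D instantaneous-source solution, setting ∂C/∂t = 0 at fixed x gives v²t² + 2Dt − x² = 0, so t = (√(D² + v²x²) − D)/v².
√(D² + v²x²) = √(1.0² + 0.76² × 80²) = 60.81; v² = 0.5776.
t = (60.81 − 1.0)/0.5776 = 104 days (vs. the pure-advection estimate x/v = 105 d).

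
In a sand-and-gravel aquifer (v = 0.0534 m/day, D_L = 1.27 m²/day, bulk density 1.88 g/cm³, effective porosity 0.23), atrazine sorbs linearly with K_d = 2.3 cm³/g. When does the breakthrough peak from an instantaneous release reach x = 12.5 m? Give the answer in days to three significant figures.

Retardation factor R = 1 + ρ_b·K_d/n = 1 + 1.88 × 2.3/0.23 = 19.80.
Sorption retards both mechanisms: v_R = v/R = 0.002697 m/day, D_R = D/R = 0.06414 m²/day.
Peak time from v_R²t² + 2D_R t − x² = 0: t = (√(D_R² + v_R²x²) − D_R)/v_R².
√(D_R² + v_R²x²) = √(0.06414² + 0.002697² × 12.5²) = 0.07246; v_R² = 7.274e-06.
t = (0.07246 − 0.06414)/7.274e-06 = 1140 days.

1140 days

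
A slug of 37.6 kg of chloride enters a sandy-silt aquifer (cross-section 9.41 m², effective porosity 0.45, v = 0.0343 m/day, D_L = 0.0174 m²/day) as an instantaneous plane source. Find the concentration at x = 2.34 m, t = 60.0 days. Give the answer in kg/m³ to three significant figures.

For an instantaneous plane source, C(x,t) = M/(n_e·A·√(4πDt)) · exp(−(x−vt)²/(4Dt)), with n_e·A the pore (flow) area.
Plume center vt = 0.0343 × 60.0 = 2.058 m, so the well at 2.34 m is 0.282 m downgradient of the peak.
√(4πDt) = 3.622 m, giving peak height M/(n_e·A·√(4πDt)) = 37.6/(0.45 × 9.41 × 3.622) = 2.452 kg/m³.
(x−vt)²/(4Dt) = (0.282)²/(4 × 0.0174 × 60.0) = 0.01904; exp(−0.01904) = 0.9811.
C = 2.452 × 0.9811 = 2.41 kg/m³.

2.41 kg/m³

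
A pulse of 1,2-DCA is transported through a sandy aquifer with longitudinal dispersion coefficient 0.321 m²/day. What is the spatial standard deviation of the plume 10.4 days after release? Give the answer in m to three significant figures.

Dispersive spreading gives a Gaussian with σ² = 2Dt; advection only shifts the center.
σ = √(2 × 0.321 × 10.4) = 2.58 m.

2.58 m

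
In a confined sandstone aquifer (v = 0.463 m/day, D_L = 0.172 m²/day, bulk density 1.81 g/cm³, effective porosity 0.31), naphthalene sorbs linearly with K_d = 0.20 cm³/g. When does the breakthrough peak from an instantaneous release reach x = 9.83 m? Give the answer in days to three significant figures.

Retardation factor R = 1 + ρ_b·K_d/n = 1 + 1.81 × 0.20/0.31 = 2.168.
Sorption retards both mechanisms: v_R = v/R = 0.2136 m/day, D_R = D/R = 0.07934 m²/day.
Peak time from v_R²t² + 2D_R t − x² = 0: t = (√(D_R² + v_R²x²) − D_R)/v_R².
√(D_R² + v_R²x²) = √(0.07934² + 0.2136² × 9.83²) = 2.101; v_R² = 0.04562.
t = (2.101 − 0.07934)/0.04562 = 44.3 days.

44.3 days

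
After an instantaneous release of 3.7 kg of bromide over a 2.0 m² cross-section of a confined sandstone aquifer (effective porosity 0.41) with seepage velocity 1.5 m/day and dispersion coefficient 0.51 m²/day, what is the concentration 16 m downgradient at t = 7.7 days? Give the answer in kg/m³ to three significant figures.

0.182 kg/m³

For an instantaneous plane source, C(x,t) = M/(n_e·A·√(4πDt)) · exp(−(x−vt)²/(4Dt)), with n_e·A the pore (flow) area.
Plume center vt = 1.5 × 7.7 = 11.55 m, so the well at 16 m is 4.45 m downgradient of the peak.
√(4πDt) = 7.025 m, giving peak height M/(n_e·A·√(4πDt)) = 3.7/(0.41 × 2.0 × 7.025) = 0.6423 kg/m³.
(x−vt)²/(4Dt) = (4.45)²/(4 × 0.51 × 7.7) = 1.261; exp(−1.261) = 0.2834.
C = 0.6423 × 0.2834 = 0.182 kg/m³.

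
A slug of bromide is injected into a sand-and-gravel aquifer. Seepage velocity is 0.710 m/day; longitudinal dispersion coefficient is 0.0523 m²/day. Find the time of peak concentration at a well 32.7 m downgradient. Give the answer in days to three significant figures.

For the 1D instantaneous-source solution, setting ∂C/∂t = 0 at fixed x gives v²t² + 2Dt − x² = 0, so t = (√(D² + v²x²) − D)/v².
√(D² + v²x²) = √(0.0523² + 0.710² × 32.7²) = 23.22; v² = 0.5041.
t = (23.22 − 0.0523)/0.5041 = 46.0 days (vs. the pure-advection estimate x/v = 46.1 d).

46.0 days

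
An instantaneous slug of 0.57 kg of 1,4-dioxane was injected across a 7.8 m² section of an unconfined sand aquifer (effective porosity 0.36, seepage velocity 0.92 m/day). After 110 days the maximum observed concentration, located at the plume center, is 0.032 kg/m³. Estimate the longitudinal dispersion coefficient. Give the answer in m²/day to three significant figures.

At the plume center C_max = M/(n_e·A·√(4πDt)), so D = M²/(4πt·(n_e·A·C_max)²).
n_e·A·C_max = 0.36 × 7.8 × 0.032 = 0.08986 kg/m.
D = 0.57²/(4π × 110 × 0.08986²) = 0.0291 m²/day.

0.0291 m²/day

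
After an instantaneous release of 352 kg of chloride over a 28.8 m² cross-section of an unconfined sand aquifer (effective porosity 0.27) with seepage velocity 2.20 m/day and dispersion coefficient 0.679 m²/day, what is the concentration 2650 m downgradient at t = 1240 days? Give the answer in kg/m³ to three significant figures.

0.0723 kg/m³

For an instantaneous plane source, C(x,t) = M/(n_e·A·√(4πDt)) · exp(−(x−vt)²/(4Dt)), with n_e·A the pore (flow) area.
Plume center vt = 2.20 × 1240 = 2728 m, so the well at 2650 m is 78 m upgradient of the peak.
√(4πDt) = 102.9 m, giving peak height M/(n_e·A·√(4πDt)) = 352/(0.27 × 28.8 × 102.9) = 0.4399 kg/m³.
(x−vt)²/(4Dt) = (-78)²/(4 × 0.679 × 1240) = 1.806; exp(−1.806) = 0.1643.
C = 0.4399 × 0.1643 = 0.0723 kg/m³.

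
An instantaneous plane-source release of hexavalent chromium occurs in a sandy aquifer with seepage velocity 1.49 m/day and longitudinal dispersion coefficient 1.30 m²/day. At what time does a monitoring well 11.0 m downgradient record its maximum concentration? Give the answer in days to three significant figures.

For the 1D instantaneous-source solution, setting ∂C/∂t = 0 at fixed x gives v²t² + 2Dt − x² = 0, so t = (√(D² + v²x²) − D)/v².
√(D² + v²x²) = √(1.30² + 1.49² × 11.0²) = 16.44; v² = 2.2201.
t = (16.44 − 1.30)/2.2201 = 6.82 days (vs. the pure-advection estimate x/v = 7.38 d).

6.82 days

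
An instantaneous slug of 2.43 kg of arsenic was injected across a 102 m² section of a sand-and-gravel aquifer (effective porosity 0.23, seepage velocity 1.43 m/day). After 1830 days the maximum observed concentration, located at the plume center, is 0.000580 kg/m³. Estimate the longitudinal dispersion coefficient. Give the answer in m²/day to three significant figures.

1.39 m²/day

At the plume center C_max = M/(n_e·A·√(4πDt)), so D = M²/(4πt·(n_e·A·C_max)²).
n_e·A·C_max = 0.23 × 102 × 0.000580 = 0.01361 kg/m.
D = 2.43²/(4π × 1830 × 0.01361²) = 1.39 m²/day.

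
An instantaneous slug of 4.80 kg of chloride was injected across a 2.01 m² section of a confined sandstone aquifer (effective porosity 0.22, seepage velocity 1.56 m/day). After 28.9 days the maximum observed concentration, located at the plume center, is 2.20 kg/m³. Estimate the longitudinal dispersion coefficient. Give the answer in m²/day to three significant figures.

At the plume center C_max = M/(n_e·A·√(4πDt)), so D = M²/(4πt·(n_e·A·C_max)²).
n_e·A·C_max = 0.22 × 2.01 × 2.20 = 0.9728 kg/m.
D = 4.80²/(4π × 28.9 × 0.9728²) = 0.0670 m²/day.

0.0670 m²/day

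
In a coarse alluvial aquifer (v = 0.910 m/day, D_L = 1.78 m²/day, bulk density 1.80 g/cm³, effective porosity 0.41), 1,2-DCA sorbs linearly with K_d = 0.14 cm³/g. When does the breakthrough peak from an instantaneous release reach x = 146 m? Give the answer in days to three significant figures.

256 days

Retardation factor R = 1 + ρ_b·K_d/n = 1 + 1.80 × 0.14/0.41 = 1.615.
Sorption retards both mechanisms: v_R = v/R = 0.5635 m/day, D_R = D/R = 1.102 m²/day.
Peak time from v_R²t² + 2D_R t − x² = 0: t = (√(D_R² + v_R²x²) − D_R)/v_R².
√(D_R² + v_R²x²) = √(1.102² + 0.5635² × 146²) = 82.28; v_R² = 0.3175.
t = (82.28 − 1.102)/0.3175 = 256 days.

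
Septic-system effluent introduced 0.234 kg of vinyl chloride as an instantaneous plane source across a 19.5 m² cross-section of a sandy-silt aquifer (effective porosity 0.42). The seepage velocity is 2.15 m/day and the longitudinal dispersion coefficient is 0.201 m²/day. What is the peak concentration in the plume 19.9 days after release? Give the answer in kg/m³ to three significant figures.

0.00403 kg/m³

The peak of an instantaneous 1D plume sits at x = vt; there the Gaussian factor is 1 and C_max = M/(n_e·A·√(4πDt)), where n_e·A is the pore area the mass is dissolved in.
√(4πDt) = √(4π × 0.201 × 19.9) = 7.090 m, so C_max = 0.234/(0.42 × 19.5 × 7.090) = 0.00403 kg/m³.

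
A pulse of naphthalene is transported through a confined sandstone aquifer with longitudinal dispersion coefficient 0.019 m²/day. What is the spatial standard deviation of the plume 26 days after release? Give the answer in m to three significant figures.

0.994 m

Dispersive spreading gives a Gaussian with σ² = 2Dt; advection only shifts the center.
σ = √(2 × 0.019 × 26) = 0.994 m.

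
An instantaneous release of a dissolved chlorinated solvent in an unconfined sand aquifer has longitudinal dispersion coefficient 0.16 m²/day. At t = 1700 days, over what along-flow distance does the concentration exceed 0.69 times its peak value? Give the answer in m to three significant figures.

The plume is Gaussian with σ = √(2Dt) = √(2 × 0.16 × 1700) = 23.32 m.
C/C_peak = exp(−Δx²/(2σ²)) = 0.69 ⇒ Δx = σ·√(−2 ln 0.69) = 23.32 × 0.8615 = 20.09 m.
Width = 2Δx = 40.2 m.

40.2 m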